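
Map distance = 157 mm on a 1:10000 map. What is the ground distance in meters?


ground = 157 mm * 10000 / 1000 = 1570.0 m

1570.0 m


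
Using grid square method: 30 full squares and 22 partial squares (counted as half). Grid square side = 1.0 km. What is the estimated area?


effective squares = 30 + 22 * 0.5 = 41.0
area = 41.0 * 1.0 = 41.0 km^2

41.0 km^2


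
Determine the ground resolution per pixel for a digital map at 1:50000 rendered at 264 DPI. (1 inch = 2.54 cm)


pixel_cm = 2.54 / 264 ≈ 0.009621 cm
ground = pixel_cm * 50000 / 100 = 2.54 * 50000 / (264 * 100) = 127000 / 26400 ≈ 4.81 m

4.81 m


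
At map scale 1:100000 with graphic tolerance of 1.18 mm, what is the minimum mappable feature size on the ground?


ground = 1.18 mm * 100000 / 1000 = 118.0 m

118.0 m


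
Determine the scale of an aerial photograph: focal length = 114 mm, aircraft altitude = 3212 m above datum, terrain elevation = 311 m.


scale = f / (H - h) = 114 mm / 2901 m = 114 / 2901000 = 1:25447

1:25447


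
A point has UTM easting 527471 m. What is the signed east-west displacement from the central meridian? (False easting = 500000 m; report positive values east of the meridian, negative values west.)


displacement = 527471 - 500000 = 27471 m

27471 m


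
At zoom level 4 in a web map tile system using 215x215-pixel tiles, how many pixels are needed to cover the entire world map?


tiles per axis = 2^4 = 16
total tiles = 16^2 = 256
pixels per axis = 16 * 215 = 3440
total pixels = 3440^2 = 11833600

11833600 pixels


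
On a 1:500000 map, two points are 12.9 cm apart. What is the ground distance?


ground = 12.9 cm * 500000 / 100 = 64500.0 m = 64.5 km

64.5 km


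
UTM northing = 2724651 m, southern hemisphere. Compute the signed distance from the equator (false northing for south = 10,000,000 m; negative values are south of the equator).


For southern: actual = 2724651 - 10000000 = -7275349 m

-7275349 m


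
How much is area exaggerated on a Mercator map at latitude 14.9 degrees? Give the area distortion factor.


area_distortion = 1/cos^2(14.9) = 1.071

1.071


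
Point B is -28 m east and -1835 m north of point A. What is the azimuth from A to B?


az = atan2(-28, -1835) = -179.1 deg
adjusted to 0-360: 180.9 degrees

180.9 degrees


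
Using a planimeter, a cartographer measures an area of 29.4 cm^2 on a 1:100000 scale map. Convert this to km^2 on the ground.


ground_area = 29.4 * (100000/100)^2 = 29400000.0 m^2 = 29.4 km^2

29.4 km^2


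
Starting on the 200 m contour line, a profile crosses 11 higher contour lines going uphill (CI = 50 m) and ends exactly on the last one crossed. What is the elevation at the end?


elevation = 200 + 11 * 50 = 750 m

750 m


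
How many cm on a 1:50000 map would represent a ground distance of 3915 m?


map_cm = 3915 * 100 / 50000 = 7.83 cm

7.83 cm


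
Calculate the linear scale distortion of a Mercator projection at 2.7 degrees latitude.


SF = 1 / cos(2.7) = 1 / 0.99889 = 1.001

1.001


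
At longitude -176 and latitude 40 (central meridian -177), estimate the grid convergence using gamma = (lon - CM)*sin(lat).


gamma = (-176 - -177) * sin(40) = 1 * 0.642788 = 0.643 degrees

0.643 degrees


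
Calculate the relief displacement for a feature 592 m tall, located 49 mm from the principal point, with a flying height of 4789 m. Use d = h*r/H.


d = h * r / H = 592 * 49 / 4789 = 6.06 mm

6.06 mm


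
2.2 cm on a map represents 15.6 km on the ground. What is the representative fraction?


ground = 15.6 km = 1560000 cm; RF denominator = ground / map = 1560000 / 2.2 ≈ 709091; RF = 1:709091

1:709091


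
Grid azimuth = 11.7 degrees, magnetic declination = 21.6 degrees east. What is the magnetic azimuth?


magnetic azimuth = grid azimuth - declination (east +ve)
mag_az = 11.7 - 21.6 = 350.1 degrees

350.1 degrees


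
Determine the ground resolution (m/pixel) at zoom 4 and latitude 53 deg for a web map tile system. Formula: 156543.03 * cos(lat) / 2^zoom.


res = 156543.03 * cos(53) / 2^4 = 156543.03 * 0.60181502 / 16 = 5888.12 m/pixel

5888.12 m/pixel


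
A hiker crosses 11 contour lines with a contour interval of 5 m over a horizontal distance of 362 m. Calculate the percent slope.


elevation change = 11 * 5 = 55 m
slope = 55 / 362 * 100 = 15.2%

15.2%


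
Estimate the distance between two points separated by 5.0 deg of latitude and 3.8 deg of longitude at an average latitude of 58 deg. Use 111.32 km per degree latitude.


dlat_km = 5.0 * 111.32 = 556.6
dlon_km = 3.8 * 111.32 * cos(58) ≈ 224.164
dist = sqrt(556.6^2 + 224.164^2) ≈ 600.0 km

600.0 km


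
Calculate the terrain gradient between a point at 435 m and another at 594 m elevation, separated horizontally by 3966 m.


gradient = (594 - 435) / 3966 = 159 / 3966 = 0.0401

0.0401


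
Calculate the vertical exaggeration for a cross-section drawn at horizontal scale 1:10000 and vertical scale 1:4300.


VE = horizontal_scale / vertical_scale = 10000 / 4300 ≈ 2.3

2.3x


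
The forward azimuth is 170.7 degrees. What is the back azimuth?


back azimuth = (170.7 + 180) mod 360 = 350.7 degrees

350.7 degrees


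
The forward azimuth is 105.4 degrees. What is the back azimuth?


back azimuth = (105.4 + 180) mod 360 = 285.4 degrees

285.4 degrees


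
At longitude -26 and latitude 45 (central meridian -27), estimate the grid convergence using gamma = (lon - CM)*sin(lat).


gamma = (-26 - -27) * sin(45) = 1 * 0.707107 = 0.707 degrees

0.707 degrees


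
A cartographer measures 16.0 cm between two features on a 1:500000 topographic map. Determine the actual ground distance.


ground = 16.0 cm * 500000 / 100 = 80000.0 m = 80.0 km

80.0 km


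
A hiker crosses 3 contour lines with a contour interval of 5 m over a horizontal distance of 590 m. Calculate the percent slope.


elevation change = 3 * 5 = 15 m
slope = 15 / 590 * 100 = 2.5%

2.5%


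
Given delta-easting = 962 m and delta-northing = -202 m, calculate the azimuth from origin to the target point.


az = atan2(962, -202) = 101.9 deg
adjusted to 0-360: 101.9 degrees

101.9 degrees


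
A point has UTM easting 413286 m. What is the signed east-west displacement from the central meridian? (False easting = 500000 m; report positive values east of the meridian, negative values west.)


displacement = 413286 - 500000 = -86714 m

-86714 m


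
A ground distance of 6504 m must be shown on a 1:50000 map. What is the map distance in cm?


map_cm = 6504 * 100 / 50000 = 13.008 cm ≈ 13.01 cm

13.01 cm


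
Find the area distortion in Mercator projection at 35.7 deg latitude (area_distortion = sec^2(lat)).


area_distortion = 1/cos^2(35.7) = 1.516

1.516


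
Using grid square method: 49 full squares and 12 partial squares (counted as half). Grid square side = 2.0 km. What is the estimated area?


effective squares = 49 + 12 * 0.5 = 55.0
area = 55.0 * 4.0 = 220.0 km^2

220.0 km^2


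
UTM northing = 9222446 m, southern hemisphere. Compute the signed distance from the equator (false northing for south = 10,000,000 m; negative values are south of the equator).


For southern: actual = 9222446 - 10000000 = -777554 m

-777554 m


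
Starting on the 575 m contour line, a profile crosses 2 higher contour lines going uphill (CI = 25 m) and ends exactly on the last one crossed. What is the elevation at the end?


elevation = 575 + 2 * 25 = 625 m

625 m


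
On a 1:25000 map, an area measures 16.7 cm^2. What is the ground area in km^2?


ground_area = 16.7 * (25000/100)^2 = 1043750.0 m^2 = 1.04375 km^2 ≈ 1.044 km^2

1.044 km^2


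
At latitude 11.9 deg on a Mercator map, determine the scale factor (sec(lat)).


SF = 1 / cos(11.9) = 1 / 0.978509 = 1.022

1.022


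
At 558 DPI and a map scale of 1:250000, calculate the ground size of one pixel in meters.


pixel_cm = 2.54 / 558 ≈ 0.004552 cm
ground = pixel_cm * 250000 / 100 = 2.54 * 250000 / (558 * 100) = 635000 / 55800 ≈ 11.38 m

11.38 m


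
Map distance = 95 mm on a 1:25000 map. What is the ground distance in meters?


ground = 95 mm * 25000 / 1000 = 2375.0 m

2375.0 m


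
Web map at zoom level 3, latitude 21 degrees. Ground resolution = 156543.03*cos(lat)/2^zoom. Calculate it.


res = 156543.03 * cos(21) / 2^3 = 156543.03 * 0.93358043 / 8 = 18268.19 m/pixel

18268.19 m/pixel


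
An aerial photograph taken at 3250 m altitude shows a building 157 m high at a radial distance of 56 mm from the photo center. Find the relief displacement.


d = h * r / H = 157 * 56 / 3250 = 2.71 mm

2.71 mm


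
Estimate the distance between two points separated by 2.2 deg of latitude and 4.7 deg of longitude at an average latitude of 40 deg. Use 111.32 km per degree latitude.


dlat_km = 2.2 * 111.32 = 244.904
dlon_km = 4.7 * 111.32 * cos(40) ≈ 400.798
dist = sqrt(244.904^2 + 400.798^2) ≈ 469.7 km

469.7 km


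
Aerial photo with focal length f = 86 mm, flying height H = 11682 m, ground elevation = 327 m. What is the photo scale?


scale = f / (H - h) = 86 mm / 11355 m = 86 / 11355000 = 1:132035

1:132035


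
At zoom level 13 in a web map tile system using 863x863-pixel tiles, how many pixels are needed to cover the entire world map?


tiles per axis = 2^13 = 8192
total tiles = 8192^2 = 67108864
pixels per axis = 8192 * 863 = 7069696
total pixels = 7069696^2 = 49980601532416

49980601532416 pixels


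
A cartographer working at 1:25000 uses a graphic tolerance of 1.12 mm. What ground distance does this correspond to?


ground = 1.12 mm * 25000 / 1000 = 28.0 m

28.0 m


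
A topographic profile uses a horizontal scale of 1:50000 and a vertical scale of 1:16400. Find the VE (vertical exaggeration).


VE = horizontal_scale / vertical_scale = 50000 / 16400 ≈ 3.0

3.0x


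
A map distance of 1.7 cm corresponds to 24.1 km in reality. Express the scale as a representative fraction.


ground = 24.1 km = 2410000 cm; RF denominator = ground / map = 2410000 / 1.7 ≈ 1417647; RF = 1:1417647

1:1417647


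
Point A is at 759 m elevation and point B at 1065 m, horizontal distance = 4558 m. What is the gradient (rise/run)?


gradient = (1065 - 759) / 4558 = 306 / 4558 = 0.0671

0.0671


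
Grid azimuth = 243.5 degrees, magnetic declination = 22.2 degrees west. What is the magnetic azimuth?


magnetic azimuth = grid azimuth - declination (east +ve)
mag_az = 243.5 - -22.2 = 265.7 degrees

265.7 degrees


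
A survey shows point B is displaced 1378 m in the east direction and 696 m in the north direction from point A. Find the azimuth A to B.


az = atan2(1378, 696) = 63.2 deg
adjusted to 0-360: 63.2 degrees

63.2 degrees


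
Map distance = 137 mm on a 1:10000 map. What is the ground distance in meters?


ground = 137 mm * 10000 / 1000 = 1370.0 m

1370.0 m


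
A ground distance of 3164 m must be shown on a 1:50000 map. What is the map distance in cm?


map_cm = 3164 * 100 / 50000 = 6.328 cm ≈ 6.33 cm

6.33 cm


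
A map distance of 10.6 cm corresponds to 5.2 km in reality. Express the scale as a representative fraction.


ground = 5.2 km = 520000 cm; RF denominator = ground / map = 520000 / 10.6 ≈ 49057; RF = 1:49057

1:49057


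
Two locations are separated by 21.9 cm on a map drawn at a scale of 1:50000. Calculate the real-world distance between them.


ground = 21.9 cm * 50000 / 100 = 10950.0 m = 10.95 km

10.95 km


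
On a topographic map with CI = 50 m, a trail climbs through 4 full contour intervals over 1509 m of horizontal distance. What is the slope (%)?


elevation change = 4 * 50 = 200 m
slope = 200 / 1509 * 100 = 13.3%

13.3%


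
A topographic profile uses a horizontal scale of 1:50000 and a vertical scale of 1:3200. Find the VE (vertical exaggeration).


VE = horizontal_scale / vertical_scale = 50000 / 3200 = 15.625 ≈ 15.6

15.6x


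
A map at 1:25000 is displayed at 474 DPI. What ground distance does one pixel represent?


pixel_cm = 2.54 / 474 ≈ 0.005359 cm
ground = pixel_cm * 25000 / 100 = 2.54 * 25000 / (474 * 100) = 63500 / 47400 ≈ 1.34 m

1.34 m


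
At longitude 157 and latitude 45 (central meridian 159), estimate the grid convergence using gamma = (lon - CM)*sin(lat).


gamma = (157 - 159) * sin(45) = -2 * 0.707107 = -1.414 degrees

-1.414 degrees


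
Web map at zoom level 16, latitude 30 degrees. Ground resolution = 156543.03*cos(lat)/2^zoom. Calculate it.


res = 156543.03 * cos(30) / 2^16 = 156543.03 * 0.8660254 / 65536 = 2.07 m/pixel

2.07 m/pixel


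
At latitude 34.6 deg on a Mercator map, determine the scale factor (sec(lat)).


SF = 1 / cos(34.6) = 1 / 0.823136 = 1.215

1.215


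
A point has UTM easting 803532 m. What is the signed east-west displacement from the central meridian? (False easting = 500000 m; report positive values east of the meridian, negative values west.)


displacement = 803532 - 500000 = 303532 m

303532 m


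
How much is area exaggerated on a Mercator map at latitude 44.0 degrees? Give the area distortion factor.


area_distortion = 1/cos^2(44.0) = 1.933

1.933


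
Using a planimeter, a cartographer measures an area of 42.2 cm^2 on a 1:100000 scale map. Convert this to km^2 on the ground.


ground_area = 42.2 * (100000/100)^2 = 42200000.0 m^2 = 42.2 km^2

42.2 km^2


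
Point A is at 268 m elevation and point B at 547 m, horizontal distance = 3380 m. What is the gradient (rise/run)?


gradient = (547 - 268) / 3380 = 279 / 3380 = 0.0825

0.0825


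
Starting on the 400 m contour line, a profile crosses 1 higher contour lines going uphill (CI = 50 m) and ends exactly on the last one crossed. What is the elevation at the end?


elevation = 400 + 1 * 50 = 450 m

450 m


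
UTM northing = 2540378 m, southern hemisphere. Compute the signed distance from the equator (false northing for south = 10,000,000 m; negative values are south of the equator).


For southern: actual = 2540378 - 10000000 = -7459622 m

-7459622 m


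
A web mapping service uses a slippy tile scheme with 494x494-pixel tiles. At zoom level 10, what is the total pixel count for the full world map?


tiles per axis = 2^10 = 1024
total tiles = 1024^2 = 1048576
pixels per axis = 1024 * 494 = 505856
total pixels = 505856^2 = 255890292736

255890292736 pixels


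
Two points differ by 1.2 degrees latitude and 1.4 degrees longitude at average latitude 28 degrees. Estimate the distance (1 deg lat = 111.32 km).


dlat_km = 1.2 * 111.32 = 133.584
dlon_km = 1.4 * 111.32 * cos(28) ≈ 137.606
dist = sqrt(133.584^2 + 137.606^2) ≈ 191.8 km

191.8 km


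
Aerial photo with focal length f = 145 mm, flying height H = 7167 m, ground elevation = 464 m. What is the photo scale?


scale = f / (H - h) = 145 mm / 6703 m = 145 / 6703000 = 1:46228

1:46228


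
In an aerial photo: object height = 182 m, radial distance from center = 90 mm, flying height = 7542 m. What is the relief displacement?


d = h * r / H = 182 * 90 / 7542 = 2.17 mm

2.17 mm


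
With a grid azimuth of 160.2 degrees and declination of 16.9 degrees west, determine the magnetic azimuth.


magnetic azimuth = grid azimuth - declination (east +ve)
mag_az = 160.2 - -16.9 = 177.1 degrees

177.1 degrees


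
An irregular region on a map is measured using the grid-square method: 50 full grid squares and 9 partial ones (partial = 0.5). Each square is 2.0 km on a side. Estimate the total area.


effective squares = 50 + 9 * 0.5 = 54.5
area = 54.5 * 4.0 = 218.0 km^2

218.0 km^2


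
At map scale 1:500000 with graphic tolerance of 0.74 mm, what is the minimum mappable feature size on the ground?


ground = 0.74 mm * 500000 / 1000 = 370.0 m

370.0 m


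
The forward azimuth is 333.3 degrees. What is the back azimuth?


back azimuth = (333.3 + 180) mod 360 = 153.3 degrees

153.3 degrees


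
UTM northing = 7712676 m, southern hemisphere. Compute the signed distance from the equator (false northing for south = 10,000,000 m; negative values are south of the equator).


For southern: actual = 7712676 - 10000000 = -2287324 m

-2287324 m


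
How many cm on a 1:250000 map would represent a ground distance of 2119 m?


map_cm = 2119 * 100 / 250000 = 0.8476 cm ≈ 0.85 cm

0.85 cm


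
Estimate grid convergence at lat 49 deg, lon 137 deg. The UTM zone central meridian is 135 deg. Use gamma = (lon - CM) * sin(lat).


gamma = (137 - 135) * sin(49) = 2 * 0.75471 = 1.509 degrees

1.509 degrees


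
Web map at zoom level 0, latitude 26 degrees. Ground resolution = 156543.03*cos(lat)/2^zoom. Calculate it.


res = 156543.03 * cos(26) / 2^0 = 156543.03 * 0.89879405 / 1 = 140699.94 m/pixel

140699.94 m/pixel


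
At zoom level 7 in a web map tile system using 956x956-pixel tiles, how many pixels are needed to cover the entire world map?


tiles per axis = 2^7 = 128
total tiles = 128^2 = 16384
pixels per axis = 128 * 956 = 122368
total pixels = 122368^2 = 14973927424

14973927424 pixels


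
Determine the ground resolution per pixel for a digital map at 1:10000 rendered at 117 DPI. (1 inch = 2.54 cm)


pixel_cm = 2.54 / 117 ≈ 0.021709 cm
ground = pixel_cm * 10000 / 100 = 2.54 * 10000 / (117 * 100) = 25400 / 11700 ≈ 2.17 m

2.17 m


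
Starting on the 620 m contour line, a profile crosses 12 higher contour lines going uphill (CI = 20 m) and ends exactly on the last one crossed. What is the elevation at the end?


elevation = 620 + 12 * 20 = 860 m

860 m


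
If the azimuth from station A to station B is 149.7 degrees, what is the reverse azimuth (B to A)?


back azimuth = (149.7 + 180) mod 360 = 329.7 degrees

329.7 degrees


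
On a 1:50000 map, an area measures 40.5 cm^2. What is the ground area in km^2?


ground_area = 40.5 * (50000/100)^2 = 10125000.0 m^2 = 10.125 km^2

10.125 km^2


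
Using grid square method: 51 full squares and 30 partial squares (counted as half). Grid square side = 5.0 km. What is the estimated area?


effective squares = 51 + 30 * 0.5 = 66.0
area = 66.0 * 25.0 = 1650.0 km^2

1650.0 km^2


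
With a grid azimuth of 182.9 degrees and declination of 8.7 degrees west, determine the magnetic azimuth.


magnetic azimuth = grid azimuth - declination (east +ve)
mag_az = 182.9 - -8.7 = 191.6 degrees

191.6 degrees


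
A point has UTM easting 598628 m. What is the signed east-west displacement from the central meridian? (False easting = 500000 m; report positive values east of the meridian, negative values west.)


displacement = 598628 - 500000 = 98628 m

98628 m


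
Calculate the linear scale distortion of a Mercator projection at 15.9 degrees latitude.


SF = 1 / cos(15.9) = 1 / 0.961741 = 1.04

1.04


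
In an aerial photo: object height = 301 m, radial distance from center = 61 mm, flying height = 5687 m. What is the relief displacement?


d = h * r / H = 301 * 61 / 5687 = 3.23 mm

3.23 mm


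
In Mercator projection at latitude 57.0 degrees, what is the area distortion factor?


area_distortion = 1/cos^2(57.0) = 3.371

3.371


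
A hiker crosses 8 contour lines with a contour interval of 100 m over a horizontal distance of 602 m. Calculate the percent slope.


elevation change = 8 * 100 = 800 m
slope = 800 / 602 * 100 = 132.9%

132.9%


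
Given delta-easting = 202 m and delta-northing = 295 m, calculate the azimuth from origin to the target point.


az = atan2(202, 295) = 34.4 deg
adjusted to 0-360: 34.4 degrees

34.4 degrees


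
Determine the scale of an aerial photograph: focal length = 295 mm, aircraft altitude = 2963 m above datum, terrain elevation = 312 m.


scale = f / (H - h) = 295 mm / 2651 m = 295 / 2651000 = 1:8986

1:8986


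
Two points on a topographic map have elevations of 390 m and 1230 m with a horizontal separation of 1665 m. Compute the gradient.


gradient = (1230 - 390) / 1665 = 840 / 1665 = 0.5045

0.5045


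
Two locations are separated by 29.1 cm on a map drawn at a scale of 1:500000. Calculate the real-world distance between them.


ground = 29.1 cm * 500000 / 100 = 145500.0 m = 145.5 km

145.5 km


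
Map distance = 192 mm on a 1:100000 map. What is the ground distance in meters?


ground = 192 mm * 100000 / 1000 = 19200.0 m

19200.0 m


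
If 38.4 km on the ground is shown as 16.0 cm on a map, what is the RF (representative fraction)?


ground = 38.4 km = 3840000 cm; RF denominator = ground / map = 3840000 / 16.0 = 240000; RF = 1:240000

1:240000


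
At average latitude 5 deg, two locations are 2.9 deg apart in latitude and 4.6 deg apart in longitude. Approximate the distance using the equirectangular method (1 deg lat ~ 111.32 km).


dlat_km = 2.9 * 111.32 = 322.828
dlon_km = 4.6 * 111.32 * cos(5) ≈ 510.123
dist = sqrt(322.828^2 + 510.123^2) ≈ 603.7 km

603.7 km


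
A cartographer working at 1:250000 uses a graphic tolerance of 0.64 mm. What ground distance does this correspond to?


ground = 0.64 mm * 250000 / 1000 = 160.0 m

160.0 m


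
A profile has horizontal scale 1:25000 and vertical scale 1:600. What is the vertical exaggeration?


VE = horizontal_scale / vertical_scale = 25000 / 600 ≈ 41.7

41.7x


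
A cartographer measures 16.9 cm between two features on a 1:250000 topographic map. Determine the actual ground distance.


ground = 16.9 cm * 250000 / 100 = 42250.0 m = 42.25 km

42.25 km


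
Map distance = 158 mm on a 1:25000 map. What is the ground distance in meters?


ground = 158 mm * 25000 / 1000 = 3950.0 m

3950.0 m


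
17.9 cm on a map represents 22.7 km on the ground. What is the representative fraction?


ground = 22.7 km = 2270000 cm; RF denominator = ground / map = 2270000 / 17.9 ≈ 126816; RF = 1:126816

1:126816


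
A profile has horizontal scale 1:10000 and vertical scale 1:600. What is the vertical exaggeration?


VE = horizontal_scale / vertical_scale = 10000 / 600 ≈ 16.7

16.7x


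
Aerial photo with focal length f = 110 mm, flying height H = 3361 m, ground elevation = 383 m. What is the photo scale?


scale = f / (H - h) = 110 mm / 2978 m = 110 / 2978000 = 1:27073

1:27073


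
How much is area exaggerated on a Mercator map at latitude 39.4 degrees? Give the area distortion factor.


area_distortion = 1/cos^2(39.4) = 1.675

1.675


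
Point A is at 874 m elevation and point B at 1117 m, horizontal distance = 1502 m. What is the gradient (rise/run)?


gradient = (1117 - 874) / 1502 = 243 / 1502 = 0.1618

0.1618


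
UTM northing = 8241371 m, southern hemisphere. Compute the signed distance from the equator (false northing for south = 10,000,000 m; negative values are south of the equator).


For southern: actual = 8241371 - 10000000 = -1758629 m

-1758629 m


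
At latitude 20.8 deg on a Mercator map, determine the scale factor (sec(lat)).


SF = 1 / cos(20.8) = 1 / 0.934826 = 1.07

1.07


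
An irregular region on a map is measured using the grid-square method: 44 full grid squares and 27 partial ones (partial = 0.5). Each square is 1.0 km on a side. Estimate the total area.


effective squares = 44 + 27 * 0.5 = 57.5
area = 57.5 * 1.0 = 57.5 km^2

57.5 km^2


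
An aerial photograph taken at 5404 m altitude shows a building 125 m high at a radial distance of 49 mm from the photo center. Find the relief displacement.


d = h * r / H = 125 * 49 / 5404 = 1.13 mm

1.13 mm


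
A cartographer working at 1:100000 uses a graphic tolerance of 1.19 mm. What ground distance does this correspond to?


ground = 1.19 mm * 100000 / 1000 = 119.0 m

119.0 m


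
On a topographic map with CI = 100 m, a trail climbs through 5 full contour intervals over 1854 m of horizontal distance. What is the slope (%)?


elevation change = 5 * 100 = 500 m
slope = 500 / 1854 * 100 = 27.0%

27.0%


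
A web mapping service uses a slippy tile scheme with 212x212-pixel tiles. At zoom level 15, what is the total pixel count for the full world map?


tiles per axis = 2^15 = 32768
total tiles = 32768^2 = 1073741824
pixels per axis = 32768 * 212 = 6946816
total pixels = 6946816^2 = 48258252537856

48258252537856 pixels


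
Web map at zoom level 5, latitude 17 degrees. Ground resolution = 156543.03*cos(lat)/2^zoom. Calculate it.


res = 156543.03 * cos(17) / 2^5 = 156543.03 * 0.95630476 / 32 = 4678.21 m/pixel

4678.21 m/pixel


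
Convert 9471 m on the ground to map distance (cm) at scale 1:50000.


map_cm = 9471 * 100 / 50000 = 18.942 cm ≈ 18.94 cm

18.94 cm


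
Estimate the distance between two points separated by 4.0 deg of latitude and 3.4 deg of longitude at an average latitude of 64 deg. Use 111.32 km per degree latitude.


dlat_km = 4.0 * 111.32 = 445.28
dlon_km = 3.4 * 111.32 * cos(64) ≈ 165.918
dist = sqrt(445.28^2 + 165.918^2) ≈ 475.2 km

475.2 km


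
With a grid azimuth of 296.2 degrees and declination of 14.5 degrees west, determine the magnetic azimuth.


magnetic azimuth = grid azimuth - declination (east +ve)
mag_az = 296.2 - -14.5 = 310.7 degrees

310.7 degrees


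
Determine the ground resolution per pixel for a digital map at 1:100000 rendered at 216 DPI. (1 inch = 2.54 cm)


pixel_cm = 2.54 / 216 ≈ 0.011759 cm
ground = pixel_cm * 100000 / 100 = 2.54 * 100000 / (216 * 100) = 254000 / 21600 ≈ 11.76 m

11.76 m


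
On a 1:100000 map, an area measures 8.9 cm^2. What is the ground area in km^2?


ground_area = 8.9 * (100000/100)^2 = 8900000.0 m^2 = 8.9 km^2

8.9 km^2


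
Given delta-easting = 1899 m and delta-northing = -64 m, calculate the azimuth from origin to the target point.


az = atan2(1899, -64) = 91.9 deg
adjusted to 0-360: 91.9 degrees

91.9 degrees


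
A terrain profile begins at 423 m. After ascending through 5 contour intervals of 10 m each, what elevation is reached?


elevation = 423 + 5 * 10 = 473 m

473 m


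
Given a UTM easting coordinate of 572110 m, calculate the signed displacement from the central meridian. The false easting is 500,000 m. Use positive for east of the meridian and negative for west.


displacement = 572110 - 500000 = 72110 m

72110 m


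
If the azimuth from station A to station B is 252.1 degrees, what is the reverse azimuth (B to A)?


back azimuth = (252.1 + 180) mod 360 = 72.1 degrees

72.1 degrees


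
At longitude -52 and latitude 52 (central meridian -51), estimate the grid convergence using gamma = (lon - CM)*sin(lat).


gamma = (-52 - -51) * sin(52) = -1 * 0.788011 = -0.788 degrees

-0.788 degrees


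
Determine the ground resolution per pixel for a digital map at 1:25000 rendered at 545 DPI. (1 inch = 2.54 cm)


pixel_cm = 2.54 / 545 ≈ 0.004661 cm
ground = pixel_cm * 25000 / 100 = 2.54 * 25000 / (545 * 100) = 63500 / 54500 ≈ 1.17 m

1.17 m


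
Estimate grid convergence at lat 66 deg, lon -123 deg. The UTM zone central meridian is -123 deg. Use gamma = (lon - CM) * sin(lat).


gamma = (-123 - -123) * sin(66) = 0 * 0.913545 = 0.0 degrees

0.0 degrees


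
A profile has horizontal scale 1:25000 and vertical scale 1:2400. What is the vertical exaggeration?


VE = horizontal_scale / vertical_scale = 25000 / 2400 ≈ 10.4

10.4x


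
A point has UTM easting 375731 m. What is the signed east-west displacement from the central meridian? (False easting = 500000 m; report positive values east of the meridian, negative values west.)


displacement = 375731 - 500000 = -124269 m

-124269 m


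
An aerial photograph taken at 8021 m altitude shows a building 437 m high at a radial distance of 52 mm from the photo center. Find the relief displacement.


d = h * r / H = 437 * 52 / 8021 = 2.83 mm

2.83 mm


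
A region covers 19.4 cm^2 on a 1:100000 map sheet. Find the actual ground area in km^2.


ground_area = 19.4 * (100000/100)^2 = 19400000.0 m^2 = 19.4 km^2

19.4 km^2


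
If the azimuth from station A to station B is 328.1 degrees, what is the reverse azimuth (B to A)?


back azimuth = (328.1 + 180) mod 360 = 148.1 degrees

148.1 degrees


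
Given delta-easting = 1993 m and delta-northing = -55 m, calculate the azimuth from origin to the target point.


az = atan2(1993, -55) = 91.6 deg
adjusted to 0-360: 91.6 degrees

91.6 degrees


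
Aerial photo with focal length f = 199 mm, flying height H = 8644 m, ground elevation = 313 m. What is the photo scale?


scale = f / (H - h) = 199 mm / 8331 m = 199 / 8331000 = 1:41864

1:41864


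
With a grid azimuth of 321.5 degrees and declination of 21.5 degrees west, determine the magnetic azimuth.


magnetic azimuth = grid azimuth - declination (east +ve)
mag_az = 321.5 - -21.5 = 343.0 degrees

343.0 degrees


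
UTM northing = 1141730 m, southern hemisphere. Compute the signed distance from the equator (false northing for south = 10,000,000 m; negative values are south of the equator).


For southern: actual = 1141730 - 10000000 = -8858270 m

-8858270 m


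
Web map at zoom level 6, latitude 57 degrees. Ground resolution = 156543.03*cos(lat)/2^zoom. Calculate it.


res = 156543.03 * cos(57) / 2^6 = 156543.03 * 0.54463904 / 64 = 1332.18 m/pixel

1332.18 m/pixel


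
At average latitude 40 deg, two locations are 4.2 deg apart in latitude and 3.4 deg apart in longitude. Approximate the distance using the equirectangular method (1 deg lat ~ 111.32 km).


dlat_km = 4.2 * 111.32 = 467.544
dlon_km = 3.4 * 111.32 * cos(40) ≈ 289.939
dist = sqrt(467.544^2 + 289.939^2) ≈ 550.1 km

550.1 km


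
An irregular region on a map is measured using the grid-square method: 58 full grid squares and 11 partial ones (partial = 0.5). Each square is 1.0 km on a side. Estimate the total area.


effective squares = 58 + 11 * 0.5 = 63.5
area = 63.5 * 1.0 = 63.5 km^2

63.5 km^2


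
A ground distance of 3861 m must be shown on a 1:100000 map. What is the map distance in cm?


map_cm = 3861 * 100 / 100000 = 3.861 cm ≈ 3.86 cm

3.86 cm


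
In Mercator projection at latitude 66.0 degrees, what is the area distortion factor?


area_distortion = 1/cos^2(66.0) = 6.045

6.045


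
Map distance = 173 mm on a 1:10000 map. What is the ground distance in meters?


ground = 173 mm * 10000 / 1000 = 1730.0 m

1730.0 m


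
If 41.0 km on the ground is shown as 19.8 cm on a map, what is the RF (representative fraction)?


ground = 41.0 km = 4100000 cm; RF denominator = ground / map = 4100000 / 19.8 ≈ 207071; RF = 1:207071

1:207071


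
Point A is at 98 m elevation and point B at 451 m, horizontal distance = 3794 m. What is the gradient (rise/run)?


gradient = (451 - 98) / 3794 = 353 / 3794 = 0.093

0.093


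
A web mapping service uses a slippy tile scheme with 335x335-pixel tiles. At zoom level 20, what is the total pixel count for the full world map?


tiles per axis = 2^20 = 1048576
total tiles = 1048576^2 = 1099511627776
pixels per axis = 1048576 * 335 = 351272960
total pixels = 351272960^2 = 123392692427161600

123392692427161600 pixels


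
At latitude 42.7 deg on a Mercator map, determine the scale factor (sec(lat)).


SF = 1 / cos(42.7) = 1 / 0.734915 = 1.361

1.361


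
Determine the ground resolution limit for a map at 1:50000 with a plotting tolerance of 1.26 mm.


ground = 1.26 mm * 50000 / 1000 = 63.0 m

63.0 m


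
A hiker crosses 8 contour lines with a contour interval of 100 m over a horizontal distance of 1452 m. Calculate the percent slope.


elevation change = 8 * 100 = 800 m
slope = 800 / 1452 * 100 = 55.1%

55.1%


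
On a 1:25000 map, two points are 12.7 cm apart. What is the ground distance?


ground = 12.7 cm * 25000 / 100 = 3175.0 m = 3.175 km

3.175 km


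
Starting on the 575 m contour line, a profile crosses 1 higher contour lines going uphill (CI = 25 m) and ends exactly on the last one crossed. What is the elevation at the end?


elevation = 575 + 1 * 25 = 600 m

600 m


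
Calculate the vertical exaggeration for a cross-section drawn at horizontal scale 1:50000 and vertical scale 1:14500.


VE = horizontal_scale / vertical_scale = 50000 / 14500 ≈ 3.4

3.4x


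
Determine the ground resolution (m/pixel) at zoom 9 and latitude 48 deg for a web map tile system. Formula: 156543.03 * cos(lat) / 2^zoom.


res = 156543.03 * cos(48) / 2^9 = 156543.03 * 0.66913061 / 512 = 204.59 m/pixel

204.59 m/pixel


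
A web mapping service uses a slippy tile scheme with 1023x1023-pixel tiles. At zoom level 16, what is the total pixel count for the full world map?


tiles per axis = 2^16 = 65536
total tiles = 65536^2 = 4294967296
pixels per axis = 65536 * 1023 = 67043328
total pixels = 67043328^2 = 4494807829315584

4494807829315584 pixels


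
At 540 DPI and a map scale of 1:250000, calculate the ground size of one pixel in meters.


pixel_cm = 2.54 / 540 ≈ 0.004704 cm
ground = pixel_cm * 250000 / 100 = 2.54 * 250000 / (540 * 100) = 635000 / 54000 ≈ 11.76 m

11.76 m


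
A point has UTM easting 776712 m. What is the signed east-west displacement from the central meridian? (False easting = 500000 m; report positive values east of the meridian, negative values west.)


displacement = 776712 - 500000 = 276712 m

276712 m


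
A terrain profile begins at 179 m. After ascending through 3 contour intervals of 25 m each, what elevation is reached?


elevation = 179 + 3 * 25 = 254 m

254 m


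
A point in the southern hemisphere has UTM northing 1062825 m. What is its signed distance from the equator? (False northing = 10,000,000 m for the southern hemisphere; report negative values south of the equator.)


For southern: actual = 1062825 - 10000000 = -8937175 m

-8937175 m


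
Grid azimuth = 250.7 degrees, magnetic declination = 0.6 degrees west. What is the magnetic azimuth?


magnetic azimuth = grid azimuth - declination (east +ve)
mag_az = 250.7 - -0.6 = 251.3 degrees

251.3 degrees


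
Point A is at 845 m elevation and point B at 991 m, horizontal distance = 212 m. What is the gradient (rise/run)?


gradient = (991 - 845) / 212 = 146 / 212 = 0.6887

0.6887


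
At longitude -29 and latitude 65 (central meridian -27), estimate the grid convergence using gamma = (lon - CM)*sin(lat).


gamma = (-29 - -27) * sin(65) = -2 * 0.906308 = -1.813 degrees

-1.813 degrees


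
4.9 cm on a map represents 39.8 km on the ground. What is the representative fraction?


ground = 39.8 km = 3980000 cm; RF denominator = ground / map = 3980000 / 4.9 ≈ 812245; RF = 1:812245

1:812245


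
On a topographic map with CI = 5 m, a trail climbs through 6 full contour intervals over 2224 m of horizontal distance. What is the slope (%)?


elevation change = 6 * 5 = 30 m
slope = 30 / 2224 * 100 = 1.3%

1.3%


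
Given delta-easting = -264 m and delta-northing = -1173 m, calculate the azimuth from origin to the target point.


az = atan2(-264, -1173) = -167.3 deg
adjusted to 0-360: 192.7 degrees

192.7 degrees


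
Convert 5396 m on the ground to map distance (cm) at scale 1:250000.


map_cm = 5396 * 100 / 250000 = 2.1584 cm ≈ 2.16 cm

2.16 cm


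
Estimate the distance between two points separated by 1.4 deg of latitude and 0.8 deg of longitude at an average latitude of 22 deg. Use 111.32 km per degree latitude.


dlat_km = 1.4 * 111.32 = 155.848
dlon_km = 0.8 * 111.32 * cos(22) ≈ 82.571
dist = sqrt(155.848^2 + 82.571^2) ≈ 176.4 km

176.4 km


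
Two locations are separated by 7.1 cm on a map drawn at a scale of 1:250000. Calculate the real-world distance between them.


ground = 7.1 cm * 250000 / 100 = 17750.0 m = 17.75 km

17.75 km


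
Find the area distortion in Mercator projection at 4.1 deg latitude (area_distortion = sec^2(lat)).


area_distortion = 1/cos^2(4.1) = 1.005

1.005


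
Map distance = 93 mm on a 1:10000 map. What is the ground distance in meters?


ground = 93 mm * 10000 / 1000 = 930.0 m

930.0 m


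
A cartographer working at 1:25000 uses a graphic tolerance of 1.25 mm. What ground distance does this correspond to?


ground = 1.25 mm * 25000 / 1000 = 31.25 m

31.25 m


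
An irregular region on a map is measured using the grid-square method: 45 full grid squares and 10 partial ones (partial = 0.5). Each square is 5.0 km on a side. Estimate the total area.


effective squares = 45 + 10 * 0.5 = 50.0
area = 50.0 * 25.0 = 1250.0 km^2

1250.0 km^2


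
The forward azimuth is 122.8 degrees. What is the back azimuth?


back azimuth = (122.8 + 180) mod 360 = 302.8 degrees

302.8 degrees


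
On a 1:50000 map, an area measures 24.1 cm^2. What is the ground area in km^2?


ground_area = 24.1 * (50000/100)^2 = 6025000.0 m^2 = 6.025 km^2

6.025 km^2


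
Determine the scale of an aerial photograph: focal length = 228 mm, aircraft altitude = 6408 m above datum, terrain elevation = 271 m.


scale = f / (H - h) = 228 mm / 6137 m = 228 / 6137000 = 1:26917

1:26917


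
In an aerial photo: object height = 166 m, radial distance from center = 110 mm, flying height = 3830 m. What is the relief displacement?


d = h * r / H = 166 * 110 / 3830 = 4.77 mm

4.77 mm


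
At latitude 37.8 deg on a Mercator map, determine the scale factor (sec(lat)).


SF = 1 / cos(37.8) = 1 / 0.790155 = 1.266

1.266


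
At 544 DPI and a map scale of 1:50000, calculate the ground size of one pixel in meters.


pixel_cm = 2.54 / 544 ≈ 0.004669 cm
ground = pixel_cm * 50000 / 100 = 2.54 * 50000 / (544 * 100) = 127000 / 54400 ≈ 2.33 m

2.33 m


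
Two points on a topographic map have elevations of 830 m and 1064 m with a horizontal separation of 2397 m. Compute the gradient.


gradient = (1064 - 830) / 2397 = 234 / 2397 = 0.0976

0.0976


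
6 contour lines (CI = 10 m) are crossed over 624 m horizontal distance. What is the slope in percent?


elevation change = 6 * 10 = 60 m
slope = 60 / 624 * 100 = 9.6%

9.6%


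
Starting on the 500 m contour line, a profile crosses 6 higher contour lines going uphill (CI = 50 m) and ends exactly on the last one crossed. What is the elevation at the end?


elevation = 500 + 6 * 50 = 800 m

800 m


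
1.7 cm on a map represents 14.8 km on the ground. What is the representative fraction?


ground = 14.8 km = 1480000 cm; RF denominator = ground / map = 1480000 / 1.7 ≈ 870588; RF = 1:870588

1:870588


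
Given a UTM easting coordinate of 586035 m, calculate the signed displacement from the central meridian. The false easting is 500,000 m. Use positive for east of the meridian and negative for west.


displacement = 586035 - 500000 = 86035 m

86035 m


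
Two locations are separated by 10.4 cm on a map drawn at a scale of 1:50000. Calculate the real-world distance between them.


ground = 10.4 cm * 50000 / 100 = 5200.0 m = 5.2 km

5.2 km


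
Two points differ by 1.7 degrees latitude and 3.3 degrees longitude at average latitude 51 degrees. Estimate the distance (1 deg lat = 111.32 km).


dlat_km = 1.7 * 111.32 = 189.244
dlon_km = 3.3 * 111.32 * cos(51) ≈ 231.185
dist = sqrt(189.244^2 + 231.185^2) ≈ 298.8 km

298.8 km


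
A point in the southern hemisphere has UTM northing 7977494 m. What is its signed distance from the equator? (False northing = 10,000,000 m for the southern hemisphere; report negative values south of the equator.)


For southern: actual = 7977494 - 10000000 = -2022506 m

-2022506 m


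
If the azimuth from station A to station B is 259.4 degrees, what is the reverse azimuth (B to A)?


back azimuth = (259.4 + 180) mod 360 = 79.4 degrees

79.4 degrees


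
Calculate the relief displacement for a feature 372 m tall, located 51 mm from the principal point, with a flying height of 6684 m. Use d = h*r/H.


d = h * r / H = 372 * 51 / 6684 = 2.84 mm

2.84 mm
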